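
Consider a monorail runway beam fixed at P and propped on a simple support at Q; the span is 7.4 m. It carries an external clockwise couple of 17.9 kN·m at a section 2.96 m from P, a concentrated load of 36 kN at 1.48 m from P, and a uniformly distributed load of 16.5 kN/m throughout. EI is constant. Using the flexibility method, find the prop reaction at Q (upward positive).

Release the roller at Q. Primary structure: cantilever fixed at P.
Deflection at Q on the released cantilever, summing each load's contribution:
  clockwise couple 17.9 at a = 2.96: M₀a(2L − a)/(2EI) = 313.7/EI
  point load 36 at a = 1.48: Pa²(3L − a)/(6EI) = 272.3/EI
  UDL 16.5: wL⁴/(8EI) = 6185/EI
  δ_0 = 6771/EI
Flexibility coefficient — unit upward force at Q: δ_{QQ} = L³/(3EI) = 135.1/EI.
Compatibility at Q: δ_0 − R_Q·δ_{QQ} = 0, so R_Q = 6771/135.1 = 50.13 kN.

R_Q = 50.13 kN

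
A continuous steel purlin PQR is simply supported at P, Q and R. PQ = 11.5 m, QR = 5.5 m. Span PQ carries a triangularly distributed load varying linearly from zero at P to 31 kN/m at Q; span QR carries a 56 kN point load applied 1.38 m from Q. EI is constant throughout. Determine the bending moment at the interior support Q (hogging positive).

Release continuity at Q by inserting a hinge; the redundant is the internal moment M_Q. The primary structure is two simply-supported spans PQ and QR.
Discontinuity in slope at Q on the released structure — sum the simple-span end rotations:
  span PQ: triangular load, peak 31: w₀L³/(45EI) = 1048/EI
  span QR: point load 56 at a = 1.38: Pab(L + b)/(6LEI) = 92.82/EI
  relative rotation θ_0 = (1048 + 92.82)/EI = 1141/EI
A unit hogging moment at Q produces rotation L₁/(3EI) + L₂/(3EI) = 5.667/EI.
Slope continuity at Q: θ_0 = M_Q·5.667/EI, so M_Q = 1141/5.667 = 201.3 kN·m (hogging).

M_Q = 201.3 kN·m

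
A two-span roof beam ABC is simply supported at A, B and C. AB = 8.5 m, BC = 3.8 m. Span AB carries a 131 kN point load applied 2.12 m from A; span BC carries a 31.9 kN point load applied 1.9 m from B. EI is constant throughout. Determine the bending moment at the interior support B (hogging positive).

Insert a hinge at B; M_B is the redundant, and each span becomes simply supported.
Rotations at B on the released spans (each span's end-slope, ×1/EI):
  span AB: point load 131 at a = 2.12: Pab(L + a)/(6LEI) = 369/EI
  span BC: point load 31.9 at a = 1.9: Pab(L + b)/(6LEI) = 28.79/EI
  relative rotation θ_0 = (369 + 28.79)/EI = 397.8/EI
A unit hogging moment at B produces rotation L₁/(3EI) + L₂/(3EI) = 4.1/EI.
Compatibility: M_B·(L₁+L₂)/(3EI) = θ_0, giving M_B = 97.01 kN·m (hogging).

M_B = 97.01 kN·m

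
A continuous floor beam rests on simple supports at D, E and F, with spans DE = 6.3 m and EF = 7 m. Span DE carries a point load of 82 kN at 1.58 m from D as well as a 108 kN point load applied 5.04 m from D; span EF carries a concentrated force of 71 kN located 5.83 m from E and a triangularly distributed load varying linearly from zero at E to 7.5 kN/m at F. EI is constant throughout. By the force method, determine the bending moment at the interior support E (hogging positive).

Insert a hinge at E; M_E is the redundant, and each span becomes simply supported.
Discontinuity in slope at E on the released structure — sum the simple-span end rotations:
  span DE: point load 82 at a = 1.58: Pab(L + a)/(6LEI) = 127.5/EI
  span DE: point load 108 at a = 5.04: Pab(L + a)/(6LEI) = 205.8/EI
  span EF: point load 71 at a = 5.83: Pab(L + b)/(6LEI) = 94.21/EI
  span EF: triangular load, peak 7.5: 7w₀L³/(360EI) = 50.02/EI
  relative rotation θ_0 = (333.2 + 144.2)/EI = 477.5/EI
A unit hogging moment at E produces rotation L₁/(3EI) + L₂/(3EI) = 4.433/EI.
Compatibility: M_E·(L₁+L₂)/(3EI) = θ_0, giving M_E = 107.7 kN·m (hogging).

M_E = 107.7 kN·m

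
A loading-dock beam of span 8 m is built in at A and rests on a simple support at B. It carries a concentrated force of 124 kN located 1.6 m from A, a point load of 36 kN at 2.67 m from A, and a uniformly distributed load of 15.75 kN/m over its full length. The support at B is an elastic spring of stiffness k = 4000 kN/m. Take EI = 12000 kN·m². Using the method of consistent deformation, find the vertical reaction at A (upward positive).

Take the reaction at B as the redundant and release it; the primary structure is a cantilever fixed at A.
Free-end deflection of the primary structure under the applied loading (downward +):
  point load 124 at a = 1.6: Pa²(3L − a)/(6EI) = 1185/EI
  point load 36 at a = 2.67: Pa²(3L − a)/(6EI) = 912.4/EI
  UDL 15.75: wL⁴/(8EI) = 8064/EI
  δ_0 = 10161/EI
Tip deflection under a unit load at B: L³/(3EI) = 170.7/EI.
With EI = 12000 kN·m²: δ_0 = 0.84679 m and δ_{BB} = 0.014222 m/kN.
Compatibility — the spring shortens by R_B/k under the reaction it provides: δ_0 − R_B·δ_{BB} = R_B/k. With 1/k = 0.00025 m/kN, R_B = δ_0 / (δ_{BB} + 1/k) = 0.84679 / (0.014222 + 0.00025) = 58.51 kN.
Vertical equilibrium: R_A = ΣP − R_B = 286 − 58.51 = 227.5 kN.

R_A = 227.5 kN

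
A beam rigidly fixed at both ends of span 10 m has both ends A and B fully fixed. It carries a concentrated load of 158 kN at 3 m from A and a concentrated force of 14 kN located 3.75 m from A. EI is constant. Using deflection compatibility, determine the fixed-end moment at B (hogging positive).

Release both end moments; the primary structure is a simply-supported span AB with redundants M_A and M_B.
End rotations of the released simple span under the applied load (×1/EI):
  at A: point load 158 at a = 3: Pab(L + b)/(6LEI) = 940.1/EI
  at B: point load 158 at a = 3: Pab(L + a)/(6LEI) = 718.9/EI
  at A: point load 14 at a = 3.75: Pab(L + b)/(6LEI) = 88.87/EI
  at B: point load 14 at a = 3.75: Pab(L + a)/(6LEI) = 75.2/EI
  θ_A0 = 1029/EI,  θ_B0 = 794.1/EI
Flexibility coefficients: a unit moment at one end gives L/(3EI) there and L/(6EI) at the far end, so f₁₁ = f₂₂ = 3.333/EI and f₁₂ = f₂₁ = 1.667/EI.
Compatibility — zero rotation at each built-in end:
  3.333 M_A + 1.667 M_B = 1029
  1.667 M_A + 3.333 M_B = 794.1
Solving the pair gives M_A = 252.8 kN·m and M_B = 111.8 kN·m (hogging).

M_B = 111.8 kN·m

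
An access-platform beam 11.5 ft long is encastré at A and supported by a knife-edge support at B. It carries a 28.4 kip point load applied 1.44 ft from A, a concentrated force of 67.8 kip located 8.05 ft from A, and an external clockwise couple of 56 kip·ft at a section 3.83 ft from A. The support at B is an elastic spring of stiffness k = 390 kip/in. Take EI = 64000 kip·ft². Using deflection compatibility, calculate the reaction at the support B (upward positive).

R_B = 41.77 kip

Remove the prop at B; the released (primary) structure is a cantilever built in at A.
Deflection at B on the released cantilever, summing each load's contribution:
  point load 28.4 at a = 1.44: Pa²(3L − a)/(6EI) = 324.5/EI
  point load 67.8 at a = 8.05: Pa²(3L − a)/(6EI) = 19368/EI
  clockwise couple 56 at a = 3.83: M₀a(2L − a)/(2EI) = 2056/EI
  δ_0 = 21749/EI
Flexibility coefficient — unit upward force at B: δ_{BB} = L³/(3EI) = 507/EI.
With EI = 64000 kip·ft²: δ_0 = 0.33982 ft and δ_{BB} = 0.007921 ft/kip.
Compatibility — the spring shortens by R_B/k under the reaction it provides: δ_0 − R_B·δ_{BB} = R_B/k. With 1/k = 1/(390×12) ft/kip = 0.000214 ft/kip, R_B = δ_0 / (δ_{BB} + 1/k) = 0.33982 / (0.007921 + 0.000214) = 41.77 kip.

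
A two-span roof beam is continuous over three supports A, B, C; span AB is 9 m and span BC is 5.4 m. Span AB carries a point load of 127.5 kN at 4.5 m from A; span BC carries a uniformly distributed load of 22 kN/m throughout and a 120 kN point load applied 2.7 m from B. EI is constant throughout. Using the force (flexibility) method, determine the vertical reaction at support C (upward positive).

R_C = 80.49 kN

Release continuity at B by inserting a hinge; the redundant is the internal moment M_B. The primary structure is two simply-supported spans AB and BC.
Rotations at B on the released spans (each span's end-slope, ×1/EI):
  span AB: point load 127.5 at a = 4.5: Pab(L + a)/(6LEI) = 645.5/EI
  span BC: UDL 22: wL³/(24EI) = 144.3/EI
  span BC: point load 120 at a = 2.7: Pab(L + b)/(6LEI) = 218.7/EI
  relative rotation θ_0 = (645.5 + 363)/EI = 1009/EI
A unit hogging moment at B produces rotation L₁/(3EI) + L₂/(3EI) = 4.8/EI.
Compatibility: M_B·(L₁+L₂)/(3EI) = θ_0, giving M_B = 210.1 kN·m (hogging).
Span BC, ΣM about C: R_B^{BC}·5.4 = 644.8 + 210.1, so R_B^{BC} = 158.3 kN and R_C = 238.8 − 158.3 = 80.49 kN.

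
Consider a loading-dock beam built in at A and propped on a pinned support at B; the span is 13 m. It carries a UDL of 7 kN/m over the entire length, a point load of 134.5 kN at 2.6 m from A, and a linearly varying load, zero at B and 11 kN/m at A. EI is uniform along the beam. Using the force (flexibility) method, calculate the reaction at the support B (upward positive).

R_B = 55.96 kN

Remove the prop at B; the released (primary) structure is a cantilever built in at A.
Free-end deflection of the primary structure under the applied loading (downward +):
  UDL 7: wL⁴/(8EI) = 24991/EI
  point load 134.5 at a = 2.6: Pa²(3L − a)/(6EI) = 5516/EI
  triangular load, peak 11 at the fixed end: w₀L⁴/(30EI) = 10472/EI
  δ_0 = 40979/EI
Flexibility coefficient — unit upward force at B: δ_{BB} = L³/(3EI) = 732.3/EI.
The prop prevents deflection at B: R_B = δ_0/δ_{BB} = 40979/732.3 = 55.96 kN.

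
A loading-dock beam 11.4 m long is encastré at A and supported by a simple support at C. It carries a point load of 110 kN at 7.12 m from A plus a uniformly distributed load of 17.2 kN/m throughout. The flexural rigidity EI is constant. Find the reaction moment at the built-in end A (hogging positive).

Choose R_C as the redundant. The primary structure is the cantilever fixed at A.
Deflection at C on the released cantilever, summing each load's contribution:
  point load 110 at a = 7.12: Pa²(3L − a)/(6EI) = 25168/EI
  UDL 17.2: wL⁴/(8EI) = 36313/EI
  δ_0 = 61481/EI
Flexibility coefficient — unit upward force at C: δ_{CC} = L³/(3EI) = 493.8/EI.
The prop prevents deflection at C: R_C = δ_0/δ_{CC} = 61481/493.8 = 124.5 kN.
Moment equilibrium about A: M_A = Σ(load moments about A) − R_C·L = 1901 − 124.5×11.4 = 481.6 kN·m.

M_A = 481.6 kN·m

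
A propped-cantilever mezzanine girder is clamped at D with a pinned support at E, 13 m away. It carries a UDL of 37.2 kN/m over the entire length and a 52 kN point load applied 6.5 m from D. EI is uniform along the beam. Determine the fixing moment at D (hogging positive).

M_D = 912.6 kN·m

Release the roller at E. Primary structure: cantilever fixed at D.
Deflection at E on the released cantilever, summing each load's contribution:
  UDL 37.2: wL⁴/(8EI) = 132809/EI
  point load 52 at a = 6.5: Pa²(3L − a)/(6EI) = 11900/EI
  δ_0 = 144709/EI
Tip deflection under a unit load at E: L³/(3EI) = 732.3/EI.
Compatibility at E: δ_0 − R_E·δ_{EE} = 0, so R_E = 144709/732.3 = 197.6 kN.
Moment equilibrium about D: M_D = Σ(load moments about D) − R_E·L = 3481 − 197.6×13 = 912.6 kN·m.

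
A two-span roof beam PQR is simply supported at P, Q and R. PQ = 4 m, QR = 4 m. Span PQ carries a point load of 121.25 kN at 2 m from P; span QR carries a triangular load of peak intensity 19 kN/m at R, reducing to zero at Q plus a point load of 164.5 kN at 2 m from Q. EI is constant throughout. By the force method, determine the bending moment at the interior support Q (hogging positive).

Insert a hinge at Q; M_Q is the redundant, and each span becomes simply supported.
Discontinuity in slope at Q on the released structure — sum the simple-span end rotations:
  span PQ: point load 121.25 at a = 2: Pab(L + a)/(6LEI) = 121.2/EI
  span QR: triangular load, peak 19: 7w₀L³/(360EI) = 23.64/EI
  span QR: point load 164.5 at a = 2: Pab(L + b)/(6LEI) = 164.5/EI
  relative rotation θ_0 = (121.2 + 188.1)/EI = 309.4/EI
A unit hogging moment at Q produces rotation L₁/(3EI) + L₂/(3EI) = 2.667/EI.
Slope continuity at Q: θ_0 = M_Q·2.667/EI, so M_Q = 309.4/2.667 = 116 kN·m (hogging).

M_Q = 116 kN·m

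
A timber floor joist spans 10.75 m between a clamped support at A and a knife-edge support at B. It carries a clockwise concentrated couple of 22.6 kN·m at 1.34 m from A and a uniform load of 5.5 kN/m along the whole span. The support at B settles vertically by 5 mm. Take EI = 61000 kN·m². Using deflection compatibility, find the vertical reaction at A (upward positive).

R_A = 36.95 kN

Remove the prop at B; the released (primary) structure is a cantilever built in at A.
Free-end deflection of the primary structure under the applied loading (downward +):
  clockwise couple 22.6 at a = 1.34: M₀a(2L − a)/(2EI) = 305.3/EI
  UDL 5.5: wL⁴/(8EI) = 9181/EI
  δ_0 = 9487/EI
Flexibility coefficient — unit upward force at B: δ_{BB} = L³/(3EI) = 414.1/EI.
With EI = 61000 kN·m²: δ_0 = 0.15552 m and δ_{BB} = 0.006789 m/kN.
Compatibility — the beam at B must follow the support down by 0.005 m: δ_0 − R_B·δ_{BB} = 0.005, so R_B = (0.15552 − 0.005)/0.006789 = 22.17 kN.
Vertical equilibrium: R_A = ΣP − R_B = 59.12 − 22.17 = 36.95 kN.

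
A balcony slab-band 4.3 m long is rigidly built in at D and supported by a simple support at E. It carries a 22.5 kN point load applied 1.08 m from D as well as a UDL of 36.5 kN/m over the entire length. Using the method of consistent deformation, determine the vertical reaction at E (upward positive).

Choose R_E as the redundant. The primary structure is the cantilever fixed at D.
Free-end deflection of the primary structure under the applied loading (downward +):
  point load 22.5 at a = 1.08: Pa²(3L − a)/(6EI) = 51.7/EI
  UDL 36.5: wL⁴/(8EI) = 1560/EI
  δ_0 = 1612/EI
Flexibility coefficient — unit upward force at E: δ_{EE} = L³/(3EI) = 26.5/EI.
The prop prevents deflection at E: R_E = δ_0/δ_{EE} = 1612/26.5 = 60.81 kN.

R_E = 60.81 kN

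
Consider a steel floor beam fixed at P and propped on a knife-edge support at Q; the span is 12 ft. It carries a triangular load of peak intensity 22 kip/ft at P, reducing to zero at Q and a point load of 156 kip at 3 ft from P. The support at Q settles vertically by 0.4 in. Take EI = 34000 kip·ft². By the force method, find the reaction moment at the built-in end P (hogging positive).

M_P = 541.9 kip·ft

Choose R_Q as the redundant. The primary structure is the cantilever fixed at P.
Free-end deflection of the primary structure under the applied loading (downward +):
  triangular load, peak 22 at the fixed end: w₀L⁴/(30EI) = 15206/EI
  point load 156 at a = 3: Pa²(3L − a)/(6EI) = 7722/EI
  δ_0 = 22928/EI
Flexibility coefficient — unit upward force at Q: δ_{QQ} = L³/(3EI) = 576/EI.
With EI = 34000 kip·ft²: δ_0 = 0.67436 ft and δ_{QQ} = 0.016941 ft/kip.
Compatibility — the beam at Q must follow the support down by 0.03333 ft: δ_0 − R_Q·δ_{QQ} = 0.03333, so R_Q = (0.67436 − 0.03333)/0.016941 = 37.84 kip.
Moment equilibrium about P: M_P = Σ(load moments about P) − R_Q·L = 996 − 37.84×12 = 541.9 kip·ft.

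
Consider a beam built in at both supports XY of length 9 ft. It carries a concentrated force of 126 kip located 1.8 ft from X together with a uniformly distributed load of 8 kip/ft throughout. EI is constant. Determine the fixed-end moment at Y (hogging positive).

Release both end moments; the primary structure is a simply-supported span XY with redundants M_X and M_Y.
Simple-span end rotations at X and Y under the given loads:
  at X: point load 126 at a = 1.8: Pab(L + b)/(6LEI) = 489.9/EI
  at Y: point load 126 at a = 1.8: Pab(L + a)/(6LEI) = 326.6/EI
  at X: UDL 8: wL³/(24EI) = 243/EI
  at Y: UDL 8: wL³/(24EI) = 243/EI
  θ_X0 = 732.9/EI,  θ_Y0 = 569.6/EI
Flexibility coefficients: a unit moment at one end gives L/(3EI) there and L/(6EI) at the far end, so f₁₁ = f₂₂ = 3/EI and f₁₂ = f₂₁ = 1.5/EI.
Compatibility — zero rotation at each built-in end:
  3 M_X + 1.5 M_Y = 732.9
  1.5 M_X + 3 M_Y = 569.6
Solving the pair gives M_X = 199.2 kip·ft and M_Y = 90.29 kip·ft (hogging).

M_Y = 90.29 kip·ft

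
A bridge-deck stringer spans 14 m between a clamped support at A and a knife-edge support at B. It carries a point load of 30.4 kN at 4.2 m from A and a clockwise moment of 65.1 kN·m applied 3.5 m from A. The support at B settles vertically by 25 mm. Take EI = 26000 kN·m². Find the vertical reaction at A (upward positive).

Choose R_B as the redundant. The primary structure is the cantilever fixed at A.
Deflection at B on the released cantilever, summing each load's contribution:
  point load 30.4 at a = 4.2: Pa²(3L − a)/(6EI) = 3378/EI
  clockwise couple 65.1 at a = 3.5: M₀a(2L − a)/(2EI) = 2791/EI
  δ_0 = 6170/EI
Flexibility coefficient — unit upward force at B: δ_{BB} = L³/(3EI) = 914.7/EI.
With EI = 26000 kN·m²: δ_0 = 0.23729 m and δ_{BB} = 0.035179 m/kN.
Compatibility — the beam at B must follow the support down by 0.025 m: δ_0 − R_B·δ_{BB} = 0.025, so R_B = (0.23729 − 0.025)/0.035179 = 6.035 kN.
Vertical equilibrium: R_A = ΣP − R_B = 30.4 − 6.035 = 24.37 kN.

R_A = 24.37 kN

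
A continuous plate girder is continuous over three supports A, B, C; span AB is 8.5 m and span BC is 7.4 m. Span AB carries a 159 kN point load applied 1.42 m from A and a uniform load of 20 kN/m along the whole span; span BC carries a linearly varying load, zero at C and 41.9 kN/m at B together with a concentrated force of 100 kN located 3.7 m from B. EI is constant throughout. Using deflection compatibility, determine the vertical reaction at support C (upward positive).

R_C = 62.35 kN

Take M_B as the redundant. Released structure: two simple spans AB and BC with a hinge at B.
Rotations at B on the released spans (each span's end-slope, ×1/EI):
  span AB: point load 159 at a = 1.42: Pab(L + a)/(6LEI) = 310.9/EI
  span AB: UDL 20: wL³/(24EI) = 511.8/EI
  span BC: triangular load, peak 41.9: w₀L³/(45EI) = 377.3/EI
  span BC: point load 100 at a = 3.7: Pab(L + b)/(6LEI) = 342.2/EI
  relative rotation θ_0 = (822.7 + 719.6)/EI = 1542/EI
A unit hogging moment at B produces rotation L₁/(3EI) + L₂/(3EI) = 5.3/EI.
Compatibility: M_B·(L₁+L₂)/(3EI) = θ_0, giving M_B = 291 kN·m (hogging).
Span BC, ΣM about C: R_B^{BC}·7.4 = 1135 + 291, so R_B^{BC} = 192.7 kN and R_C = 255 − 192.7 = 62.35 kN.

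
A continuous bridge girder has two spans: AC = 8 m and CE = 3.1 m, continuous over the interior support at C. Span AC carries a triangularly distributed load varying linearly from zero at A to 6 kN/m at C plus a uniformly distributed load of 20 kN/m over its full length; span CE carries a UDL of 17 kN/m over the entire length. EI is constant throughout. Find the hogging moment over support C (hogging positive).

M_C = 139.5 kN·m

Release continuity at C by inserting a hinge; the redundant is the internal moment M_C. The primary structure is two simply-supported spans AC and CE.
End slopes at the hinge C, treating each span as simply supported:
  span AC: triangular load, peak 6: w₀L³/(45EI) = 68.27/EI
  span AC: UDL 20: wL³/(24EI) = 426.7/EI
  span CE: UDL 17: wL³/(24EI) = 21.1/EI
  relative rotation θ_0 = (494.9 + 21.1)/EI = 516/EI
A unit hogging moment at C produces rotation L₁/(3EI) + L₂/(3EI) = 3.7/EI.
Slope continuity at C: θ_0 = M_C·3.7/EI, so M_C = 516/3.7 = 139.5 kN·m (hogging).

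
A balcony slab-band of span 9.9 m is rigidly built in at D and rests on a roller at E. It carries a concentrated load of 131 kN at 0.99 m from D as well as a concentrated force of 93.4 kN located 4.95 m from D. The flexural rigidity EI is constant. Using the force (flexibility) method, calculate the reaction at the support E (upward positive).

Choose R_E as the redundant. The primary structure is the cantilever fixed at D.
Deflection at E on the released cantilever, summing each load's contribution:
  point load 131 at a = 0.99: Pa²(3L − a)/(6EI) = 614.4/EI
  point load 93.4 at a = 4.95: Pa²(3L − a)/(6EI) = 9440/EI
  δ_0 = 10055/EI
Flexibility coefficient — unit upward force at E: δ_{EE} = L³/(3EI) = 323.4/EI.
The prop prevents deflection at E: R_E = δ_0/δ_{EE} = 10055/323.4 = 31.09 kN.

R_E = 31.09 kN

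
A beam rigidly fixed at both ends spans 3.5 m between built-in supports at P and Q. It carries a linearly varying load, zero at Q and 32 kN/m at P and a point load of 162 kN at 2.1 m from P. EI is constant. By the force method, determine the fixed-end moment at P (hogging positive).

Take the two fixed-end moments M_P, M_Q as redundants; the released structure is the simple span PQ.
End rotations of the released simple span under the applied load (×1/EI):
  at P: triangular load, peak 32: w₀L³/(45EI) = 30.49/EI
  at Q: triangular load, peak 32: 7w₀L³/(360EI) = 26.68/EI
  at P: point load 162 at a = 2.1: Pab(L + b)/(6LEI) = 111.1/EI
  at Q: point load 162 at a = 2.1: Pab(L + a)/(6LEI) = 127/EI
  θ_P0 = 141.6/EI,  θ_Q0 = 153.7/EI
Flexibility coefficients: a unit moment at one end gives L/(3EI) there and L/(6EI) at the far end, so f₁₁ = f₂₂ = 1.167/EI and f₁₂ = f₂₁ = 0.5833/EI.
Compatibility — zero rotation at each built-in end:
  1.167 M_P + 0.5833 M_Q = 141.6
  0.5833 M_P + 1.167 M_Q = 153.7
Solving the pair gives M_P = 74.03 kN·m and M_Q = 94.71 kN·m (hogging).

M_P = 74.03 kN·m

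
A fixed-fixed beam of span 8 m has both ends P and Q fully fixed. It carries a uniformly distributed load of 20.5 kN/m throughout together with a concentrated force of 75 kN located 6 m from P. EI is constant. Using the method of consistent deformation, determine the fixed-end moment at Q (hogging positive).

M_Q = 193.7 kN·m

Take the two fixed-end moments M_P, M_Q as redundants; the released structure is the simple span PQ.
On the primary (simply-supported) span, the end slopes from the loading are:
  at P: UDL 20.5: wL³/(24EI) = 437.3/EI
  at Q: UDL 20.5: wL³/(24EI) = 437.3/EI
  at P: point load 75 at a = 6: Pab(L + b)/(6LEI) = 187.5/EI
  at Q: point load 75 at a = 6: Pab(L + a)/(6LEI) = 262.5/EI
  θ_P0 = 624.8/EI,  θ_Q0 = 699.8/EI
Flexibility coefficients: a unit moment at one end gives L/(3EI) there and L/(6EI) at the far end, so f₁₁ = f₂₂ = 2.667/EI and f₁₂ = f₂₁ = 1.333/EI.
Compatibility — zero rotation at each built-in end:
  2.667 M_P + 1.333 M_Q = 624.8
  1.333 M_P + 2.667 M_Q = 699.8
Solving the pair gives M_P = 137.5 kN·m and M_Q = 193.7 kN·m (hogging).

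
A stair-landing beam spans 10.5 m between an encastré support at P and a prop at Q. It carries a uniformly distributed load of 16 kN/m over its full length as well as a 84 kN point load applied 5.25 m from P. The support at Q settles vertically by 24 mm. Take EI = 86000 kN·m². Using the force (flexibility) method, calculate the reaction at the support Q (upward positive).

Take the reaction at Q as the redundant and release it; the primary structure is a cantilever fixed at P.
Free-end deflection of the primary structure under the applied loading (downward +):
  UDL 16: wL⁴/(8EI) = 24310/EI
  point load 84 at a = 5.25: Pa²(3L − a)/(6EI) = 10129/EI
  δ_0 = 34439/EI
Flexibility coefficient — unit upward force at Q: δ_{QQ} = L³/(3EI) = 385.9/EI.
With EI = 86000 kN·m²: δ_0 = 0.40046 m and δ_{QQ} = 0.004487 m/kN.
Compatibility — the beam at Q must follow the support down by 0.024 m: δ_0 − R_Q·δ_{QQ} = 0.024, so R_Q = (0.40046 − 0.024)/0.004487 = 83.9 kN.

R_Q = 83.9 kN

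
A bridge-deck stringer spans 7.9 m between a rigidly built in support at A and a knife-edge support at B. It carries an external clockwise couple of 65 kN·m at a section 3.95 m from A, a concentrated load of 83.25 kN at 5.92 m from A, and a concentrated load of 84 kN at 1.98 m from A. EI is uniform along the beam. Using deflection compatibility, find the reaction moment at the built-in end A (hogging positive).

M_A = 178.1 kN·m

Choose R_B as the redundant. The primary structure is the cantilever fixed at A.
Downward deflection at the released point B due to the loads:
  clockwise couple 65 at a = 3.95: M₀a(2L − a)/(2EI) = 1521/EI
  point load 83.25 at a = 5.92: Pa²(3L − a)/(6EI) = 8646/EI
  point load 84 at a = 1.98: Pa²(3L − a)/(6EI) = 1192/EI
  δ_0 = 11359/EI
Tip deflection under a unit load at B: L³/(3EI) = 164.3/EI.
Compatibility at B: δ_0 − R_B·δ_{BB} = 0, so R_B = 11359/164.3 = 69.12 kN.
Moment equilibrium about A: M_A = Σ(load moments about A) − R_B·L = 724.2 − 69.12×7.9 = 178.1 kN·m.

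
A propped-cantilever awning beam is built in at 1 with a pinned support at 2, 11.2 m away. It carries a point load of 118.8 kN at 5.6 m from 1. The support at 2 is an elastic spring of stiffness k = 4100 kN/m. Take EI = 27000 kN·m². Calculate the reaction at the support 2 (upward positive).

Remove the prop at 2; the released (primary) structure is a cantilever built in at 1.
Primary-structure tip deflection at 2 by superposition:
  point load 118.8 at a = 5.6: Pa²(3L − a)/(6EI) = 17386/EI
Flexibility coefficient — unit upward force at 2: δ_{22} = L³/(3EI) = 468.3/EI.
With EI = 27000 kN·m²: δ_0 = 0.64393 m and δ_{22} = 0.017345 m/kN.
Compatibility — the spring shortens by R_2/k under the reaction it provides: δ_0 − R_2·δ_{22} = R_2/k. With 1/k = 0.000244 m/kN, R_2 = δ_0 / (δ_{22} + 1/k) = 0.64393 / (0.017345 + 0.000244) = 36.61 kN.

R_2 = 36.61 kN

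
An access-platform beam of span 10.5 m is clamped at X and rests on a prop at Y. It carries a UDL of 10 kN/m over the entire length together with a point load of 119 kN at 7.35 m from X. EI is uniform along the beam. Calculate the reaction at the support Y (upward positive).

R_Y = 106.4 kN

Remove the prop at Y; the released (primary) structure is a cantilever built in at X.
Free-end deflection of the primary structure under the applied loading (downward +):
  UDL 10: wL⁴/(8EI) = 15194/EI
  point load 119 at a = 7.35: Pa²(3L − a)/(6EI) = 25875/EI
  δ_0 = 41069/EI
Flexibility coefficient — unit upward force at Y: δ_{YY} = L³/(3EI) = 385.9/EI.
Compatibility at Y: δ_0 − R_Y·δ_{YY} = 0, so R_Y = 41069/385.9 = 106.4 kN.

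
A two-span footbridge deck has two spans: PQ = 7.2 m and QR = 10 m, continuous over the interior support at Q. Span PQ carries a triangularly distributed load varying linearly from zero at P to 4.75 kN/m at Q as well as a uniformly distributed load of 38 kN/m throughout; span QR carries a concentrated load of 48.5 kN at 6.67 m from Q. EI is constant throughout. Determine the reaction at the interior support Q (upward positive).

Take M_Q as the redundant. Released structure: two simple spans PQ and QR with a hinge at Q.
Rotations at Q on the released spans (each span's end-slope, ×1/EI):
  span PQ: triangular load, peak 4.75: w₀L³/(45EI) = 39.4/EI
  span PQ: UDL 38: wL³/(24EI) = 591/EI
  span QR: point load 48.5 at a = 6.67: Pab(L + b)/(6LEI) = 239.3/EI
  relative rotation θ_0 = (630.4 + 239.3)/EI = 869.7/EI
A unit hogging moment at Q produces rotation L₁/(3EI) + L₂/(3EI) = 5.733/EI.
Compatibility: M_Q·(L₁+L₂)/(3EI) = θ_0, giving M_Q = 151.7 kN·m (hogging).
Span PQ, ΣM about P with M_Q applied at Q: R_Q^{PQ}·7.2 = 1067 + 151.7, so R_Q^{PQ} = 169.3 kN and R_P = 290.7 − 169.3 = 121.4 kN.
Span QR, ΣM about R: R_Q^{QR}·10 = 161.5 + 151.7, so R_Q^{QR} = 31.32 kN and R_R = 48.5 − 31.32 = 17.18 kN.
R_Q = 169.3 + 31.32 = 200.6 kN.

R_Q = 200.6 kN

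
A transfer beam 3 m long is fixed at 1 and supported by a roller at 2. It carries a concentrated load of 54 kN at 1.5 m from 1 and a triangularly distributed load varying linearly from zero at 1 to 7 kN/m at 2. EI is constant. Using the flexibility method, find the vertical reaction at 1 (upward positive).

Release the roller at 2. Primary structure: cantilever fixed at 1.
Deflection at 2 on the released cantilever, summing each load's contribution:
  point load 54 at a = 1.5: Pa²(3L − a)/(6EI) = 151.9/EI
  triangular load, peak 7 at the free end: 11w₀L⁴/(120EI) = 51.98/EI
  δ_0 = 203.8/EI
Tip deflection under a unit load at 2: L³/(3EI) = 9/EI.
Compatibility at 2: δ_0 − R_2·δ_{22} = 0, so R_2 = 203.8/9 = 22.65 kN.
Vertical equilibrium: R_1 = ΣP − R_2 = 64.5 − 22.65 = 41.85 kN.

R_1 = 41.85 kN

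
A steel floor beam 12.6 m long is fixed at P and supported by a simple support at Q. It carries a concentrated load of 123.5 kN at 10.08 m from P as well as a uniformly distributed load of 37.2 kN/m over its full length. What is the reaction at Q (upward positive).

Remove the prop at Q; the released (primary) structure is a cantilever built in at P.
Free-end deflection of the primary structure under the applied loading (downward +):
  point load 123.5 at a = 10.08: Pa²(3L − a)/(6EI) = 57974/EI
  UDL 37.2: wL⁴/(8EI) = 117202/EI
  δ_0 = 175176/EI
Tip deflection under a unit load at Q: L³/(3EI) = 666.8/EI.
The prop prevents deflection at Q: R_Q = δ_0/δ_{QQ} = 175176/666.8 = 262.7 kN.

R_Q = 262.7 kN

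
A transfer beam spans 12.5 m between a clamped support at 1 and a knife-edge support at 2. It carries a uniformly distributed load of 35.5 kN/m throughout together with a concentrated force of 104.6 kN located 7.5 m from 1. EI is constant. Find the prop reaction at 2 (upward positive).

R_2 = 211.6 kN

Release the roller at 2. Primary structure: cantilever fixed at 1.
Deflection at 2 on the released cantilever, summing each load's contribution:
  UDL 35.5: wL⁴/(8EI) = 108337/EI
  point load 104.6 at a = 7.5: Pa²(3L − a)/(6EI) = 29419/EI
  δ_0 = 137756/EI
Flexibility coefficient — unit upward force at 2: δ_{22} = L³/(3EI) = 651/EI.
Compatibility at 2: δ_0 − R_2·δ_{22} = 0, so R_2 = 137756/651 = 211.6 kN.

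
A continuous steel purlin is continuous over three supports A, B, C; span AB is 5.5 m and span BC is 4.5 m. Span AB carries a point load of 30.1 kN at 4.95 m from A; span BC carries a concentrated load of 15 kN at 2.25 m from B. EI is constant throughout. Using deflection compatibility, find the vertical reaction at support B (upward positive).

R_B = 40.04 kN

Insert a hinge at B; M_B is the redundant, and each span becomes simply supported.
Discontinuity in slope at B on the released structure — sum the simple-span end rotations:
  span AB: point load 30.1 at a = 4.95: Pab(L + a)/(6LEI) = 25.95/EI
  span BC: point load 15 at a = 2.25: Pab(L + b)/(6LEI) = 18.98/EI
  relative rotation θ_0 = (25.95 + 18.98)/EI = 44.93/EI
A unit hogging moment at B produces rotation L₁/(3EI) + L₂/(3EI) = 3.333/EI.
Compatibility: M_B·(L₁+L₂)/(3EI) = θ_0, giving M_B = 13.48 kN·m (hogging).
Span AB, ΣM about A with M_B applied at B: R_B^{AB}·5.5 = 149 + 13.48, so R_B^{AB} = 29.54 kN and R_A = 30.1 − 29.54 = 0.559 kN.
Span BC, ΣM about C: R_B^{BC}·4.5 = 33.75 + 13.48, so R_B^{BC} = 10.5 kN and R_C = 15 − 10.5 = 4.504 kN.
R_B = 29.54 + 10.5 = 40.04 kN.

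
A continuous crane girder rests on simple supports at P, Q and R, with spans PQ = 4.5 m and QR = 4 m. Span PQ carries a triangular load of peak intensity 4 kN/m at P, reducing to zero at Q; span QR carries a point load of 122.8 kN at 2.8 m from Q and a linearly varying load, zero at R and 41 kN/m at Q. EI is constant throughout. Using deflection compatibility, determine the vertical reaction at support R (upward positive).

Take M_Q as the redundant. Released structure: two simple spans PQ and QR with a hinge at Q.
End slopes at the hinge Q, treating each span as simply supported:
  span PQ: triangular load, peak 4: 7w₀L³/(360EI) = 7.088/EI
  span QR: point load 122.8 at a = 2.8: Pab(L + b)/(6LEI) = 89.4/EI
  span QR: triangular load, peak 41: w₀L³/(45EI) = 58.31/EI
  relative rotation θ_0 = (7.088 + 147.7)/EI = 154.8/EI
A unit hogging moment at Q produces rotation L₁/(3EI) + L₂/(3EI) = 2.833/EI.
Slope continuity at Q: θ_0 = M_Q·2.833/EI, so M_Q = 154.8/2.833 = 54.63 kN·m (hogging).
Span QR, ΣM about R: R_Q^{QR}·4 = 366 + 54.63, so R_Q^{QR} = 105.2 kN and R_R = 204.8 − 105.2 = 99.63 kN.

R_R = 99.63 kN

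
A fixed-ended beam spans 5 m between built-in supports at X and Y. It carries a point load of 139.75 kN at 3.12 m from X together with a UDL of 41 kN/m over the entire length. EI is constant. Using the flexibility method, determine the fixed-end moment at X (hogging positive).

Release both end moments; the primary structure is a simply-supported span XY with redundants M_X and M_Y.
On the primary (simply-supported) span, the end slopes from the loading are:
  at X: point load 139.75 at a = 3.12: Pab(L + b)/(6LEI) = 188/EI
  at Y: point load 139.75 at a = 3.12: Pab(L + a)/(6LEI) = 221.9/EI
  at X: UDL 41: wL³/(24EI) = 213.5/EI
  at Y: UDL 41: wL³/(24EI) = 213.5/EI
  θ_X0 = 401.5/EI,  θ_Y0 = 435.4/EI
Flexibility coefficients: a unit moment at one end gives L/(3EI) there and L/(6EI) at the far end, so f₁₁ = f₂₂ = 1.667/EI and f₁₂ = f₂₁ = 0.8333/EI.
Compatibility — zero rotation at each built-in end:
  1.667 M_X + 0.8333 M_Y = 401.5
  0.8333 M_X + 1.667 M_Y = 435.4
Solving the pair gives M_X = 147.1 kN·m and M_Y = 187.7 kN·m (hogging).

M_X = 147.1 kN·m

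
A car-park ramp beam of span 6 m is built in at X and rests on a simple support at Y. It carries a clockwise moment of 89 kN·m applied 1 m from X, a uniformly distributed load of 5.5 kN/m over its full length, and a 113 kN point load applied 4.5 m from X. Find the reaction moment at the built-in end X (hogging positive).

M_X = 152.4 kN·m

Release the roller at Y. Primary structure: cantilever fixed at X.
Free-end deflection of the primary structure under the applied loading (downward +):
  clockwise couple 89 at a = 1: M₀a(2L − a)/(2EI) = 489.5/EI
  UDL 5.5: wL⁴/(8EI) = 891/EI
  point load 113 at a = 4.5: Pa²(3L − a)/(6EI) = 5149/EI
  δ_0 = 6529/EI
Tip deflection under a unit load at Y: L³/(3EI) = 72/EI.
The prop prevents deflection at Y: R_Y = δ_0/δ_{YY} = 6529/72 = 90.68 kN.
Moment equilibrium about X: M_X = Σ(load moments about X) − R_Y·L = 696.5 − 90.68×6 = 152.4 kN·m.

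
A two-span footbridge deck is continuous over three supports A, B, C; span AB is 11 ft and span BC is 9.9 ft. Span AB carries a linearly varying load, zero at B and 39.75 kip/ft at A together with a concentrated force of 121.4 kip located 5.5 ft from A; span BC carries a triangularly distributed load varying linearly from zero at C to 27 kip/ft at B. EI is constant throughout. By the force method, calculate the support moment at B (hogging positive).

Insert a hinge at B; M_B is the redundant, and each span becomes simply supported.
Discontinuity in slope at B on the released structure — sum the simple-span end rotations:
  span AB: triangular load, peak 39.75: 7w₀L³/(360EI) = 1029/EI
  span AB: point load 121.4 at a = 5.5: Pab(L + a)/(6LEI) = 918.1/EI
  span BC: triangular load, peak 27: w₀L³/(45EI) = 582.2/EI
  relative rotation θ_0 = (1947 + 582.2)/EI = 2529/EI
A unit hogging moment at B produces rotation L₁/(3EI) + L₂/(3EI) = 6.967/EI.
Compatibility: M_B·(L₁+L₂)/(3EI) = θ_0, giving M_B = 363 kip·ft (hogging).

M_B = 363 kip·ft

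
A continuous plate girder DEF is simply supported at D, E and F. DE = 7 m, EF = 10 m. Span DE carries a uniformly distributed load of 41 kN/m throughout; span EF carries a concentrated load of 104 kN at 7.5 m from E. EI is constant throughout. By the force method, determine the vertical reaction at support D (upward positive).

R_D = 118.5 kN

Release continuity at E by inserting a hinge; the redundant is the internal moment M_E. The primary structure is two simply-supported spans DE and EF.
Rotations at E on the released spans (each span's end-slope, ×1/EI):
  span DE: UDL 41: wL³/(24EI) = 586/EI
  span EF: point load 104 at a = 7.5: Pab(L + b)/(6LEI) = 406.2/EI
  relative rotation θ_0 = (586 + 406.2)/EI = 992.2/EI
A unit hogging moment at E produces rotation L₁/(3EI) + L₂/(3EI) = 5.667/EI.
Compatibility: M_E·(L₁+L₂)/(3EI) = θ_0, giving M_E = 175.1 kN·m (hogging).
Span DE, ΣM about D with M_E applied at E: R_E^{DE}·7 = 1004 + 175.1, so R_E^{DE} = 168.5 kN and R_D = 287 − 168.5 = 118.5 kN.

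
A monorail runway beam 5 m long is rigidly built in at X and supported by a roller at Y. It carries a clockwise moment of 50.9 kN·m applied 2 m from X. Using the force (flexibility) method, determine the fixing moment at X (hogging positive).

Remove the prop at Y; the released (primary) structure is a cantilever built in at X.
Primary-structure tip deflection at Y by superposition:
  clockwise couple 50.9 at a = 2: M₀a(2L − a)/(2EI) = 407.2/EI
Flexibility coefficient — unit upward force at Y: δ_{YY} = L³/(3EI) = 41.67/EI.
The prop prevents deflection at Y: R_Y = δ_0/δ_{YY} = 407.2/41.67 = 9.773 kN.
Moment equilibrium about X: M_X = Σ(load moments about X) − R_Y·L = 50.9 − 9.773×5 = 2.036 kN·m.

M_X = 2.036 kN·m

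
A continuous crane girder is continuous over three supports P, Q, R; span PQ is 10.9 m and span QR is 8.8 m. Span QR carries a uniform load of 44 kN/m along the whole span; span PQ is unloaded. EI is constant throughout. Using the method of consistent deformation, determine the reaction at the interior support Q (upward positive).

R_Q = 232.7 kN

Take M_Q as the redundant. Released structure: two simple spans PQ and QR with a hinge at Q.
Discontinuity in slope at Q on the released structure — sum the simple-span end rotations:
  span QR: UDL 44: wL³/(24EI) = 1249/EI
  relative rotation θ_0 = (0 + 1249)/EI = 1249/EI
A unit hogging moment at Q produces rotation L₁/(3EI) + L₂/(3EI) = 6.567/EI.
Slope continuity at Q: θ_0 = M_Q·6.567/EI, so M_Q = 1249/6.567 = 190.3 kN·m (hogging).
Span PQ, ΣM about P with M_Q applied at Q: R_Q^{PQ}·10.9 = 0 + 190.3, so R_Q^{PQ} = 17.45 kN and R_P = 0 − 17.45 = -17.45 kN.
Span QR, ΣM about R: R_Q^{QR}·8.8 = 1704 + 190.3, so R_Q^{QR} = 215.2 kN and R_R = 387.2 − 215.2 = 172 kN.
R_Q = 17.45 + 215.2 = 232.7 kN.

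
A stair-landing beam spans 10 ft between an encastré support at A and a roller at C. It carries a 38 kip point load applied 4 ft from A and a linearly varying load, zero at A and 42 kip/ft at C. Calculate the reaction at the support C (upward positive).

R_C = 123.4 kip

Release the roller at C. Primary structure: cantilever fixed at A.
Free-end deflection of the primary structure under the applied loading (downward +):
  point load 38 at a = 4: Pa²(3L − a)/(6EI) = 2635/EI
  triangular load, peak 42 at the free end: 11w₀L⁴/(120EI) = 38500/EI
  δ_0 = 41135/EI
Tip deflection under a unit load at C: L³/(3EI) = 333.3/EI.
Compatibility at C: δ_0 − R_C·δ_{CC} = 0, so R_C = 41135/333.3 = 123.4 kip.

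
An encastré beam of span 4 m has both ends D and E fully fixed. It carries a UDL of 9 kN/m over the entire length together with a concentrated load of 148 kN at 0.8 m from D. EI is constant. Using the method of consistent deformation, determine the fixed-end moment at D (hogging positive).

M_D = 87.78 kN·m

Take the two fixed-end moments M_D, M_E as redundants; the released structure is the simple span DE.
Simple-span end rotations at D and E under the given loads:
  at D: UDL 9: wL³/(24EI) = 24/EI
  at E: UDL 9: wL³/(24EI) = 24/EI
  at D: point load 148 at a = 0.8: Pab(L + b)/(6LEI) = 113.7/EI
  at E: point load 148 at a = 0.8: Pab(L + a)/(6LEI) = 75.78/EI
  θ_D0 = 137.7/EI,  θ_E0 = 99.78/EI
Flexibility coefficients: a unit moment at one end gives L/(3EI) there and L/(6EI) at the far end, so f₁₁ = f₂₂ = 1.333/EI and f₁₂ = f₂₁ = 0.6667/EI.
Compatibility — zero rotation at each built-in end:
  1.333 M_D + 0.6667 M_E = 137.7
  0.6667 M_D + 1.333 M_E = 99.78
Solving the pair gives M_D = 87.78 kN·m and M_E = 30.94 kN·m (hogging).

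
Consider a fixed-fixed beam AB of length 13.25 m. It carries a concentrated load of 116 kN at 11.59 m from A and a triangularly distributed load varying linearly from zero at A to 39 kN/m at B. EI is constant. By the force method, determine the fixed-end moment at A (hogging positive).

Take the two fixed-end moments M_A, M_B as redundants; the released structure is the simple span AB.
End rotations of the released simple span under the applied load (×1/EI):
  at A: point load 116 at a = 11.59: Pab(L + b)/(6LEI) = 418.6/EI
  at B: point load 116 at a = 11.59: Pab(L + a)/(6LEI) = 697.3/EI
  at A: triangular load, peak 39: 7w₀L³/(360EI) = 1764/EI
  at B: triangular load, peak 39: w₀L³/(45EI) = 2016/EI
  θ_A0 = 2183/EI,  θ_B0 = 2713/EI
Flexibility coefficients: a unit moment at one end gives L/(3EI) there and L/(6EI) at the far end, so f₁₁ = f₂₂ = 4.417/EI and f₁₂ = f₂₁ = 2.208/EI.
Compatibility — zero rotation at each built-in end:
  4.417 M_A + 2.208 M_B = 2183
  2.208 M_A + 4.417 M_B = 2713
Solving the pair gives M_A = 249.3 kN·m and M_B = 489.7 kN·m (hogging).

M_A = 249.3 kN·m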